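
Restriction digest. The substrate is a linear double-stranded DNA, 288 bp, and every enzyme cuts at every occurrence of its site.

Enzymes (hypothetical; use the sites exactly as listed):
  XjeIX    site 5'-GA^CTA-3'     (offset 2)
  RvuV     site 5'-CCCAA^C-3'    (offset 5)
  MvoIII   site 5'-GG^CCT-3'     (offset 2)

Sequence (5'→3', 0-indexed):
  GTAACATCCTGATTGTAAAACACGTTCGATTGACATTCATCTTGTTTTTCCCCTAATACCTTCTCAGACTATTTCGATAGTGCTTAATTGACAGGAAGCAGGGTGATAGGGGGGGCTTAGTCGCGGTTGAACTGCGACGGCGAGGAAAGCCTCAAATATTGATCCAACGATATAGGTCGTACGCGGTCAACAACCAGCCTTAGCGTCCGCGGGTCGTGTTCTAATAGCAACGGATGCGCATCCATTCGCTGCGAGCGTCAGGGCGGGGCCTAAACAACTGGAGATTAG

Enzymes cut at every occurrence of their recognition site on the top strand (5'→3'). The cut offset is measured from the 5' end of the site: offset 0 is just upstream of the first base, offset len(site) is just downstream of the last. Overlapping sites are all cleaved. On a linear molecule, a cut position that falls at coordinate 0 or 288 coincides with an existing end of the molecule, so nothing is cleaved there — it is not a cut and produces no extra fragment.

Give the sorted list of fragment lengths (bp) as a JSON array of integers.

Site scan:
  XjeIX (GACTA, off=2): starts [66] → cuts [68]
  RvuV (CCCAAC, off=5): no sites
  MvoIII (GGCCT, off=2): starts [266] → cuts [268]

Pooled cuts: [68, 268]

Fragments:
  [0,68): 68 bp
  [68,268): 200 bp
  [268,288): 20 bp

[20,68,200]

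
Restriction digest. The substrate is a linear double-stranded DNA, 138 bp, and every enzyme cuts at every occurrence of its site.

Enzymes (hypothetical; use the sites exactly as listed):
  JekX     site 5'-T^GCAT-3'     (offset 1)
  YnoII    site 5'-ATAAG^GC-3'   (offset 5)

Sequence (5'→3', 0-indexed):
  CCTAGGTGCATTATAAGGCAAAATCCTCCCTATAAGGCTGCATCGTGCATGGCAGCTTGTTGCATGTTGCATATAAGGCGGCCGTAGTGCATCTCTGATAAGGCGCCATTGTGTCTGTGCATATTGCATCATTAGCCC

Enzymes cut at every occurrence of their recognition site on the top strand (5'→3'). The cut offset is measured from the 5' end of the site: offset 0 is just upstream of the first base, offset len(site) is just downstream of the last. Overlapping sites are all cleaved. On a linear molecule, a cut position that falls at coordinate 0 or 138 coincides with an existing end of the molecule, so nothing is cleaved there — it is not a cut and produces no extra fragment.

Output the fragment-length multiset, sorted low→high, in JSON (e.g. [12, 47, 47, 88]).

Per-enzyme occurrences:
  JekX TGCAT/1: at [6, 38, 45, 60, 67, 87, 117, 124] ⇒ [7, 39, 46, 61, 68, 88, 118, 125]
  YnoII ATAAGGC/5: at [12, 31, 72, 97] ⇒ [17, 36, 77, 102]

All cut coordinates (distinct, sorted): [7, 17, 36, 39, 46, 61, 68, 77, 88, 102, 118, 125]

Fragments:
  [0,7): 7 bp
  [7,17): 10 bp
  [17,36): 19 bp
  [36,39): 3 bp
  [39,46): 7 bp
  [46,61): 15 bp
  [61,68): 7 bp
  [68,77): 9 bp
  [77,88): 11 bp
  [88,102): 14 bp
  [102,118): 16 bp
  [118,125): 7 bp
  [125,138): 13 bp

[3,7,7,7,7,9,10,11,13,14,15,16,19]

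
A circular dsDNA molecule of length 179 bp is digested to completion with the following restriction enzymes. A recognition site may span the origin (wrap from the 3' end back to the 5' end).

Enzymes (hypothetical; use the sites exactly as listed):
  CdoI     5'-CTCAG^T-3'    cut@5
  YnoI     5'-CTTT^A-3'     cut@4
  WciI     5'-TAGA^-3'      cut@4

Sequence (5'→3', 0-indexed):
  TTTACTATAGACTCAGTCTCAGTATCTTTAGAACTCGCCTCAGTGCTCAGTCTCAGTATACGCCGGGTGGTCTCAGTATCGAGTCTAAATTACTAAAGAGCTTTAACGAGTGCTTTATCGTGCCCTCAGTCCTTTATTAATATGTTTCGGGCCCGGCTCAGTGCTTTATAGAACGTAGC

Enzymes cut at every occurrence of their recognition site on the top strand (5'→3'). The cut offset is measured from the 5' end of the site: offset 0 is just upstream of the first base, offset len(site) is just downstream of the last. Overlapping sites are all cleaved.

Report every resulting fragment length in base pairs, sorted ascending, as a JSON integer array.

[3,5,5,6,6,6,6,7,7,8,10,11,12,13,20,26,28]

Scan for sites:
  CdoI (CTCAGT, off=5): starts [11, 17, 38, 45, 51, 71, 124, 156] → cuts [16, 22, 43, 50, 56, 76, 129, 161]
  YnoI (CTTTA, off=4): starts [25, 100, 112, 131, 163, 178] → cuts [3, 29, 104, 116, 135, 167]
  WciI (TAGA, off=4): starts [7, 28, 168] → cuts [11, 32, 172]

Pooled cuts: [3, 11, 16, 22, 29, 32, 43, 50, 56, 76, 104, 116, 129, 135, 161, 167, 172]

Fragments:
  3→11: 8 bp
  11→16: 5 bp
  16→22: 6 bp
  22→29: 7 bp
  29→32: 3 bp
  32→43: 11 bp
  43→50: 7 bp
  50→56: 6 bp
  56→76: 20 bp
  76→104: 28 bp
  104→116: 12 bp
  116→129: 13 bp
  129→135: 6 bp
  135→161: 26 bp
  161→167: 6 bp
  167→172: 5 bp
  172→3 (wrap): 179-172+3 = 10 bp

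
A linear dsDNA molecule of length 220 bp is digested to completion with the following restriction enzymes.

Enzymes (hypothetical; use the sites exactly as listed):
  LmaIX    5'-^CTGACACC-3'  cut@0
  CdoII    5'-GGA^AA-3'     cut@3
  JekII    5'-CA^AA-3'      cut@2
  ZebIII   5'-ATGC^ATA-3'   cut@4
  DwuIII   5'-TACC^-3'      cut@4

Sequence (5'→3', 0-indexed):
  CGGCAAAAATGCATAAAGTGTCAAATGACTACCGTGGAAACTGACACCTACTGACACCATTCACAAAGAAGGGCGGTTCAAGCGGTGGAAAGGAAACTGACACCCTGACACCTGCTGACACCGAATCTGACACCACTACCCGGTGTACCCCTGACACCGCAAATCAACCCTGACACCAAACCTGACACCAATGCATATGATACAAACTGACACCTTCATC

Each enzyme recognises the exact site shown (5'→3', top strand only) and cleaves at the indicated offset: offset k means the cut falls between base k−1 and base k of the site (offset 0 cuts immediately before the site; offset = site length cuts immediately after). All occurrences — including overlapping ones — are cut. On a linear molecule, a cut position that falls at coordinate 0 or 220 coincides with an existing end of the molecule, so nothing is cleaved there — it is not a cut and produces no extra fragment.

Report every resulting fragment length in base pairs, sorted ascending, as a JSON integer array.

[1,2,2,2,3,5,5,5,7,8,8,9,9,10,10,10,10,11,11,12,13,14,14,15,24]

Scan for sites:
  LmaIX (CTGACACC, off=0): starts [40, 50, 96, 104, 114, 126, 150, 169, 181, 206] → cuts [40, 50, 96, 104, 114, 126, 150, 169, 181, 206]
  CdoII (GGAAA, off=3): starts [35, 86, 91] → cuts [38, 89, 94]
  JekII (CAAA, off=2): starts [3, 21, 63, 159, 176, 202] → cuts [5, 23, 65, 161, 178, 204]
  ZebIII (ATGCATA, off=4): starts [8, 190] → cuts [12, 194]
  DwuIII (TACC, off=4): starts [29, 136, 145] → cuts [33, 140, 149]

Pooled cuts: [5, 12, 23, 33, 38, 40, 50, 65, 89, 94, 96, 104, 114, 126, 140, 149, 150, 161, 169, 178, 181, 194, 204, 206]

Fragment lengths:
  [0,5): 5 bp
  [5,12): 7 bp
  [12,23): 11 bp
  [23,33): 10 bp
  [33,38): 5 bp
  [38,40): 2 bp
  [40,50): 10 bp
  [50,65): 15 bp
  [65,89): 24 bp
  [89,94): 5 bp
  [94,96): 2 bp
  [96,104): 8 bp
  [104,114): 10 bp
  [114,126): 12 bp
  [126,140): 14 bp
  [140,149): 9 bp
  [149,150): 1 bp
  [150,161): 11 bp
  [161,169): 8 bp
  [169,178): 9 bp
  [178,181): 3 bp
  [181,194): 13 bp
  [194,204): 10 bp
  [204,206): 2 bp
  [206,220): 14 bp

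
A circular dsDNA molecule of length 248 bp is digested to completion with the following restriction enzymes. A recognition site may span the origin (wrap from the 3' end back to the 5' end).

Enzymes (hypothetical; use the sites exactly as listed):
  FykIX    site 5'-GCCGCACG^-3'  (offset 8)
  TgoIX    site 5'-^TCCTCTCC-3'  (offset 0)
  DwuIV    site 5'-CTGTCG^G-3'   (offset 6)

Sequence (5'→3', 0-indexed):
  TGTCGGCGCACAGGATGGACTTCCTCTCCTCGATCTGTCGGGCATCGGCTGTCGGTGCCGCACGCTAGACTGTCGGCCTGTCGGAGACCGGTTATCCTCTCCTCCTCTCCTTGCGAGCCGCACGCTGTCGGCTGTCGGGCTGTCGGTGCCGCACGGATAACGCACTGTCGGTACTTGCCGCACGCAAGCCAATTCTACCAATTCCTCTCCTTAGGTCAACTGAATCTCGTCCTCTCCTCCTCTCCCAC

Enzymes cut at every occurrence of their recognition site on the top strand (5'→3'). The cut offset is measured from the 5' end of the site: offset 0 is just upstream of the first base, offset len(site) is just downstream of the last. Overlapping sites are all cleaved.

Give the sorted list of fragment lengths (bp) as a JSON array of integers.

[6,7,8,8,8,8,10,10,11,11,14,14,15,16,16,18,19,22,27]

Per-enzyme occurrences:
  FykIX (GCCGCACG, off=8): starts [56, 116, 147, 176] → cuts [64, 124, 155, 184]
  TgoIX (TCCTCTCC, off=0): starts [21, 94, 102, 202, 229, 237] → cuts [21, 94, 102, 202, 229, 237]
  DwuIV (CTGTCGG, off=6): starts [34, 48, 69, 77, 124, 131, 139, 164, 247] → cuts [5, 40, 54, 75, 83, 130, 137, 145, 170]

All cut coordinates (distinct, sorted): [5, 21, 40, 54, 64, 75, 83, 94, 102, 124, 130, 137, 145, 155, 170, 184, 202, 229, 237]

Fragments:
  5→21: 16 bp
  21→40: 19 bp
  40→54: 14 bp
  54→64: 10 bp
  64→75: 11 bp
  75→83: 8 bp
  83→94: 11 bp
  94→102: 8 bp
  102→124: 22 bp
  124→130: 6 bp
  130→137: 7 bp
  137→145: 8 bp
  145→155: 10 bp
  155→170: 15 bp
  170→184: 14 bp
  184→202: 18 bp
  202→229: 27 bp
  229→237: 8 bp
  237→5 (wrap): 248-237+5 = 16 bp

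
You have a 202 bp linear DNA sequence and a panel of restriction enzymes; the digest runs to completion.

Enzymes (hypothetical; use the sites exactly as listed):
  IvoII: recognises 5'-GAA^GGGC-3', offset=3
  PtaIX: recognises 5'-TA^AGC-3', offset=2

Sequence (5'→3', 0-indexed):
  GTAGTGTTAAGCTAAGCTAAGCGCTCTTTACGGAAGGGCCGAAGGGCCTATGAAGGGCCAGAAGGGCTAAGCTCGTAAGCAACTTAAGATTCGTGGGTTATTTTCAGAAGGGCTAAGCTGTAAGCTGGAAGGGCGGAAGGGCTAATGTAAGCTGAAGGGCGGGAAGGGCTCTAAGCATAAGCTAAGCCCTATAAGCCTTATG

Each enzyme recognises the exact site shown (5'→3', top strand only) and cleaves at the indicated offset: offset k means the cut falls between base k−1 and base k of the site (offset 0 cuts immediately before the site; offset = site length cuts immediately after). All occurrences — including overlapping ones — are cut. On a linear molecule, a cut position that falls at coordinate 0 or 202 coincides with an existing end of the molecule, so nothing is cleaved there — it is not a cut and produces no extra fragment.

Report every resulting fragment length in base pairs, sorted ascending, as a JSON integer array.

Per-enzyme occurrences:
  IvoII GAAGGGC/3: at [32, 40, 51, 60, 106, 127, 135, 153, 162] ⇒ [35, 43, 54, 63, 109, 130, 138, 156, 165]
  PtaIX TAAGC/2: at [7, 12, 17, 67, 75, 113, 120, 147, 171, 177, 182, 191] ⇒ [9, 14, 19, 69, 77, 115, 122, 149, 173, 179, 184, 193]

Pooled cuts: [9, 14, 19, 35, 43, 54, 63, 69, 77, 109, 115, 122, 130, 138, 149, 156, 165, 173, 179, 184, 193]

Fragments:
  [0,9): 9 bp
  [9,14): 5 bp
  [14,19): 5 bp
  [19,35): 16 bp
  [35,43): 8 bp
  [43,54): 11 bp
  [54,63): 9 bp
  [63,69): 6 bp
  [69,77): 8 bp
  [77,109): 32 bp
  [109,115): 6 bp
  [115,122): 7 bp
  [122,130): 8 bp
  [130,138): 8 bp
  [138,149): 11 bp
  [149,156): 7 bp
  [156,165): 9 bp
  [165,173): 8 bp
  [173,179): 6 bp
  [179,184): 5 bp
  [184,193): 9 bp
  [193,202): 9 bp

[5,5,5,6,6,6,7,7,8,8,8,8,8,9,9,9,9,9,11,11,16,32]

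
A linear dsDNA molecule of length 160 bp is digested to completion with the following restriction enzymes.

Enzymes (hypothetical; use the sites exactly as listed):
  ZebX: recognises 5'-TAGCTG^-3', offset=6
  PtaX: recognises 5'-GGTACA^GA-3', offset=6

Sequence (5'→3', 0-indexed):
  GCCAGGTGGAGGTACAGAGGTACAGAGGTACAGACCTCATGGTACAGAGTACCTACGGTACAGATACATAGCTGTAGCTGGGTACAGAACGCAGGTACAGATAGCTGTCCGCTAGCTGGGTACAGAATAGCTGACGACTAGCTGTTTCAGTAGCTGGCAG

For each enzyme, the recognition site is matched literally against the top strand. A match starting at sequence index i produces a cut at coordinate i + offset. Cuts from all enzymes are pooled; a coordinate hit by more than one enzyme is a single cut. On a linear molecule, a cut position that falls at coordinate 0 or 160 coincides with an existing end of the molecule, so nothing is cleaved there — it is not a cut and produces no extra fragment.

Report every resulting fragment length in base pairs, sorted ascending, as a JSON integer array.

Scan for sites:
  ZebX (TAGCTG, off=6): starts [68, 74, 101, 112, 127, 138, 150] → cuts [74, 80, 107, 118, 133, 144, 156]
  PtaX (GGTACAGA, off=6): starts [10, 18, 26, 40, 56, 80, 93, 118] → cuts [16, 24, 32, 46, 62, 86, 99, 124]

All cut coordinates (distinct, sorted): [16, 24, 32, 46, 62, 74, 80, 86, 99, 107, 118, 124, 133, 144, 156]

Fragment lengths:
  [0,16): 16 bp
  [16,24): 8 bp
  [24,32): 8 bp
  [32,46): 14 bp
  [46,62): 16 bp
  [62,74): 12 bp
  [74,80): 6 bp
  [80,86): 6 bp
  [86,99): 13 bp
  [99,107): 8 bp
  [107,118): 11 bp
  [118,124): 6 bp
  [124,133): 9 bp
  [133,144): 11 bp
  [144,156): 12 bp
  [156,160): 4 bp

[4,6,6,6,8,8,8,9,11,11,12,12,13,14,16,16]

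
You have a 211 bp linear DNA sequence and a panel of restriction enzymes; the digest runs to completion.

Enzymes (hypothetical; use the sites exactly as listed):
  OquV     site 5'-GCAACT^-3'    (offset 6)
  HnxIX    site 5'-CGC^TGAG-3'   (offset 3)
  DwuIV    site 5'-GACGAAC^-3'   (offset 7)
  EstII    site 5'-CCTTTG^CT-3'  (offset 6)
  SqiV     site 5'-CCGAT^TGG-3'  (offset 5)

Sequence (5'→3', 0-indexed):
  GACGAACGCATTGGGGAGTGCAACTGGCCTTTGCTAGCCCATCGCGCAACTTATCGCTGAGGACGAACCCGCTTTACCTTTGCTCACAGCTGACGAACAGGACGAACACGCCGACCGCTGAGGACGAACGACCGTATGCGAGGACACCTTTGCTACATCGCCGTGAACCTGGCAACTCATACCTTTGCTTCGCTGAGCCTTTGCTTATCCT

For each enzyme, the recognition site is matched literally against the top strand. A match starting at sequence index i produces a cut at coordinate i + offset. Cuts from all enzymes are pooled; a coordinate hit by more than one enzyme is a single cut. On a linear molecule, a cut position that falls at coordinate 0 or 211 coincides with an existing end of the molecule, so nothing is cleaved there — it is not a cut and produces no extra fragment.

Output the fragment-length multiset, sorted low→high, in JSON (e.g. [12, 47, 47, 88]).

Scan for sites:
  OquV GCAACT/6: at [19, 45, 171] ⇒ [25, 51, 177]
  HnxIX CGCTGAG/3: at [54, 115, 190] ⇒ [57, 118, 193]
  DwuIV GACGAAC/7: at [0, 61, 91, 100, 122] ⇒ [7, 68, 98, 107, 129]
  EstII CCTTTGCT/6: at [27, 76, 146, 181, 197] ⇒ [33, 82, 152, 187, 203]
  SqiV (CCGATTGG, off=5): no sites

All cut coordinates (distinct, sorted): [7, 25, 33, 51, 57, 68, 82, 98, 107, 118, 129, 152, 177, 187, 193, 203]

Fragments:
  [0,7): 7 bp
  [7,25): 18 bp
  [25,33): 8 bp
  [33,51): 18 bp
  [51,57): 6 bp
  [57,68): 11 bp
  [68,82): 14 bp
  [82,98): 16 bp
  [98,107): 9 bp
  [107,118): 11 bp
  [118,129): 11 bp
  [129,152): 23 bp
  [152,177): 25 bp
  [177,187): 10 bp
  [187,193): 6 bp
  [193,203): 10 bp
  [203,211): 8 bp

[6,6,7,8,8,9,10,10,11,11,11,14,16,18,18,23,25]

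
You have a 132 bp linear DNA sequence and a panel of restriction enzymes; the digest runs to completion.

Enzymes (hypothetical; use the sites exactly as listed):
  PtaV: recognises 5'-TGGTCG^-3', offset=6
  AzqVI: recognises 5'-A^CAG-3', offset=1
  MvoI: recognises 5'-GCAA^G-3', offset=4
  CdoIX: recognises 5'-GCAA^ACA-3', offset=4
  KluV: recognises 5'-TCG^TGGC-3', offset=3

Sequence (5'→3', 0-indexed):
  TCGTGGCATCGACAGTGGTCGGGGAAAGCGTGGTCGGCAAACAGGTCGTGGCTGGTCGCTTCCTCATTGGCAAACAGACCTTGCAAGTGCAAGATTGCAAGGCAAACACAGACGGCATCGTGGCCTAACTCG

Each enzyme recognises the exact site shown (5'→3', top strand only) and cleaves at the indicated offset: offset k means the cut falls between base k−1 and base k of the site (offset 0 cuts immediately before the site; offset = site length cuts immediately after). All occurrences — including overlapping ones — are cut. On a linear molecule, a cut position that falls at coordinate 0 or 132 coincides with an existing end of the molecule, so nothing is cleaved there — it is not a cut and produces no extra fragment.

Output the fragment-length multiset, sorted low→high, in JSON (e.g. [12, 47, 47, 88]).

Per-enzyme occurrences:
  PtaV (TGGTCG, off=6): starts [15, 30, 52] → cuts [21, 36, 58]
  AzqVI (ACAG, off=1): starts [11, 40, 73, 107] → cuts [12, 41, 74, 108]
  MvoI (GCAAG, off=4): starts [82, 88, 96] → cuts [86, 92, 100]
  CdoIX (GCAAACA, off=4): starts [36, 69, 101] → cuts [40, 73, 105]
  KluV (TCGTGGC, off=3): starts [0, 45, 117] → cuts [3, 48, 120]

All cut coordinates (distinct, sorted): [3, 12, 21, 36, 40, 41, 48, 58, 73, 74, 86, 92, 100, 105, 108, 120]

Fragments:
  [0,3): 3 bp
  [3,12): 9 bp
  [12,21): 9 bp
  [21,36): 15 bp
  [36,40): 4 bp
  [40,41): 1 bp
  [41,48): 7 bp
  [48,58): 10 bp
  [58,73): 15 bp
  [73,74): 1 bp
  [74,86): 12 bp
  [86,92): 6 bp
  [92,100): 8 bp
  [100,105): 5 bp
  [105,108): 3 bp
  [108,120): 12 bp
  [120,132): 12 bp

[1,1,3,3,4,5,6,7,8,9,9,10,12,12,12,15,15]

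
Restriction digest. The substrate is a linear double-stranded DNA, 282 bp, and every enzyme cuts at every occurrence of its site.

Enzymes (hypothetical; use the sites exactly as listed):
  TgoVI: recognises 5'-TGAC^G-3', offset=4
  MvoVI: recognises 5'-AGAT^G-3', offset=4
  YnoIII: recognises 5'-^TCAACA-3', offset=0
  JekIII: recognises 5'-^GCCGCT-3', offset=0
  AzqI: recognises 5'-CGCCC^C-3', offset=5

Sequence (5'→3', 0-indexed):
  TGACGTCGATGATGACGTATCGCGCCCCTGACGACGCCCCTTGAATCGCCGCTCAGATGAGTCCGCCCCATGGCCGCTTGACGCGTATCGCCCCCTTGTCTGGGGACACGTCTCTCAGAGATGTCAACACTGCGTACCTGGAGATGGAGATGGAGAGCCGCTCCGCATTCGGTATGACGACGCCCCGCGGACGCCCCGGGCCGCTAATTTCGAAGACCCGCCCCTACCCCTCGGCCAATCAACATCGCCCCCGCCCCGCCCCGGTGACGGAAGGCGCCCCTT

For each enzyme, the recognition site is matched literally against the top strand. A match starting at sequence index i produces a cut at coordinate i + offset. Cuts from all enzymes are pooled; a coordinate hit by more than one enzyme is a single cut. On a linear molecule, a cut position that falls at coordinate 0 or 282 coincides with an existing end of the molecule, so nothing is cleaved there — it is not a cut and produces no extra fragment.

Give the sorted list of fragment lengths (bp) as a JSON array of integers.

[1,3,3,4,4,5,5,5,6,6,7,7,7,8,10,10,11,11,11,11,11,12,12,15,22,22,24,29]

Per-enzyme occurrences:
  TgoVI TGACG/4: at [0, 12, 28, 78, 174, 264] ⇒ [4, 16, 32, 82, 178, 268]
  MvoVI AGATG/4: at [54, 118, 141, 147] ⇒ [58, 122, 145, 151]
  YnoIII TCAACA/0: at [123, 238] ⇒ [123, 238]
  JekIII GCCGCT/0: at [47, 72, 156, 199] ⇒ [47, 72, 156, 199]
  AzqI CGCCCC/5: at [22, 34, 63, 88, 180, 191, 218, 245, 251, 256, 274] ⇒ [27, 39, 68, 93, 185, 196, 223, 250, 256, 261, 279]

All cut coordinates (distinct, sorted): [4, 16, 27, 32, 39, 47, 58, 68, 72, 82, 93, 122, 123, 145, 151, 156, 178, 185, 196, 199, 223, 238, 250, 256, 261, 268, 279]

Fragments:
  [0,4): 4 bp
  [4,16): 12 bp
  [16,27): 11 bp
  [27,32): 5 bp
  [32,39): 7 bp
  [39,47): 8 bp
  [47,58): 11 bp
  [58,68): 10 bp
  [68,72): 4 bp
  [72,82): 10 bp
  [82,93): 11 bp
  [93,122): 29 bp
  [122,123): 1 bp
  [123,145): 22 bp
  [145,151): 6 bp
  [151,156): 5 bp
  [156,178): 22 bp
  [178,185): 7 bp
  [185,196): 11 bp
  [196,199): 3 bp
  [199,223): 24 bp
  [223,238): 15 bp
  [238,250): 12 bp
  [250,256): 6 bp
  [256,261): 5 bp
  [261,268): 7 bp
  [268,279): 11 bp
  [279,282): 3 bp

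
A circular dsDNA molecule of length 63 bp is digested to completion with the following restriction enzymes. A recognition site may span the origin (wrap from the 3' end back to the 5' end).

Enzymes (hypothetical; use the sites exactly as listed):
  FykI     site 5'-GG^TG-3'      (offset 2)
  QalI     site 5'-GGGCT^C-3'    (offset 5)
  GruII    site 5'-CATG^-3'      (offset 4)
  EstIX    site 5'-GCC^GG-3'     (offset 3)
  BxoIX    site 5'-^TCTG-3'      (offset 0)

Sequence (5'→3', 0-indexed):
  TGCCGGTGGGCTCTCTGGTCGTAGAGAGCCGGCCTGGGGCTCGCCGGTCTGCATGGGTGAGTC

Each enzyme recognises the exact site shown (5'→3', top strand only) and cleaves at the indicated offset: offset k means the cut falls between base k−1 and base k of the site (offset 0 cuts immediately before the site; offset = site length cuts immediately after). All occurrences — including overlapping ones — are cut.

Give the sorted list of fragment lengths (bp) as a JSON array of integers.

Site scan:
  FykI (GGTG, off=2): starts [4, 55] → cuts [6, 57]
  QalI (GGGCTC, off=5): starts [7, 36] → cuts [12, 41]
  GruII (CATG, off=4): starts [51] → cuts [55]
  EstIX (GCCGG, off=3): starts [1, 27, 42] → cuts [4, 30, 45]
  BxoIX (TCTG, off=0): starts [13, 47, 61] → cuts [13, 47, 61]

All cut coordinates (distinct, sorted): [4, 6, 12, 13, 30, 41, 45, 47, 55, 57, 61]

Fragment lengths:
  4→6: 2 bp
  6→12: 6 bp
  12→13: 1 bp
  13→30: 17 bp
  30→41: 11 bp
  41→45: 4 bp
  45→47: 2 bp
  47→55: 8 bp
  55→57: 2 bp
  57→61: 4 bp
  61→4 (wrap): 63-61+4 = 6 bp

[1,2,2,2,4,4,6,6,8,11,17]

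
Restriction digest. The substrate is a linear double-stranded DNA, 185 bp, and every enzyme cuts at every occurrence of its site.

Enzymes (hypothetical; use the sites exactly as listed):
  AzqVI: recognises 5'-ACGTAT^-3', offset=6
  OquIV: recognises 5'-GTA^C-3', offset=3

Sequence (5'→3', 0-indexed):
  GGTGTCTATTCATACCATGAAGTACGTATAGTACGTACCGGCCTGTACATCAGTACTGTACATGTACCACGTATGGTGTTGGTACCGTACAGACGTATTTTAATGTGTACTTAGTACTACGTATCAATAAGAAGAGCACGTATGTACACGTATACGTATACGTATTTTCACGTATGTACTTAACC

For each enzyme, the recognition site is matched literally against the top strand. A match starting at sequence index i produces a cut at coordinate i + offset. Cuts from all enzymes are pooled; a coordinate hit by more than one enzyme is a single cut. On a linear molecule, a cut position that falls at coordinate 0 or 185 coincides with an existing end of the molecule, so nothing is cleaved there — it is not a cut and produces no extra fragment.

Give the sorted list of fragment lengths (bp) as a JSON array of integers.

[3,3,4,4,5,5,5,6,6,6,7,7,7,8,8,8,9,10,10,10,11,19,24]

Per-enzyme occurrences:
  AzqVI (ACGTAT, off=6): starts [23, 68, 92, 118, 137, 147, 153, 159, 169] → cuts [29, 74, 98, 124, 143, 153, 159, 165, 175]
  OquIV (GTAC, off=3): starts [21, 30, 34, 44, 52, 57, 63, 81, 86, 106, 113, 143, 175] → cuts [24, 33, 37, 47, 55, 60, 66, 84, 89, 109, 116, 146, 178]

All cut coordinates (distinct, sorted): [24, 29, 33, 37, 47, 55, 60, 66, 74, 84, 89, 98, 109, 116, 124, 143, 146, 153, 159, 165, 175, 178]

Fragments:
  [0,24): 24 bp
  [24,29): 5 bp
  [29,33): 4 bp
  [33,37): 4 bp
  [37,47): 10 bp
  [47,55): 8 bp
  [55,60): 5 bp
  [60,66): 6 bp
  [66,74): 8 bp
  [74,84): 10 bp
  [84,89): 5 bp
  [89,98): 9 bp
  [98,109): 11 bp
  [109,116): 7 bp
  [116,124): 8 bp
  [124,143): 19 bp
  [143,146): 3 bp
  [146,153): 7 bp
  [153,159): 6 bp
  [159,165): 6 bp
  [165,175): 10 bp
  [175,178): 3 bp
  [178,185): 7 bp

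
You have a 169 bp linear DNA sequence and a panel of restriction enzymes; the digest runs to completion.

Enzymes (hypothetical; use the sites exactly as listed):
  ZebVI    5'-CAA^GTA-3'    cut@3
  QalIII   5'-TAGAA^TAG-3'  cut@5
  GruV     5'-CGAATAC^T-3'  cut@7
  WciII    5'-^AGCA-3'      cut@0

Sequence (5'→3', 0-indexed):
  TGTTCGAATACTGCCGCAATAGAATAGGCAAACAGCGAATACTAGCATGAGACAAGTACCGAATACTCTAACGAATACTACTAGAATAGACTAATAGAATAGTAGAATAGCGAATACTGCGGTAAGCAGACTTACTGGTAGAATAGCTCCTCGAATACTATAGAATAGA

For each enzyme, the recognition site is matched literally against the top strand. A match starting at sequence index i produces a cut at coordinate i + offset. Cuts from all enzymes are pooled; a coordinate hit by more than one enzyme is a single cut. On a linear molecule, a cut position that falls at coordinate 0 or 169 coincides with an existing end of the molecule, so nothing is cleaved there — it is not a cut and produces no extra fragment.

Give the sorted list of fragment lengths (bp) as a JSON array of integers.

[1,4,7,7,8,8,10,11,11,12,12,13,13,15,18,19]

Scan for sites:
  ZebVI (CAAGTA, off=3): starts [52] → cuts [55]
  QalIII (TAGAATAG, off=5): starts [19, 81, 94, 102, 138, 160] → cuts [24, 86, 99, 107, 143, 165]
  GruV (CGAATACT, off=7): starts [4, 35, 59, 71, 110, 151] → cuts [11, 42, 66, 78, 117, 158]
  WciII (AGCA, off=0): starts [43, 124] → cuts [43, 124]

Pooled cuts: [11, 24, 42, 43, 55, 66, 78, 86, 99, 107, 117, 124, 143, 158, 165]

Fragments:
  [0,11): 11 bp
  [11,24): 13 bp
  [24,42): 18 bp
  [42,43): 1 bp
  [43,55): 12 bp
  [55,66): 11 bp
  [66,78): 12 bp
  [78,86): 8 bp
  [86,99): 13 bp
  [99,107): 8 bp
  [107,117): 10 bp
  [117,124): 7 bp
  [124,143): 19 bp
  [143,158): 15 bp
  [158,165): 7 bp
  [165,169): 4 bp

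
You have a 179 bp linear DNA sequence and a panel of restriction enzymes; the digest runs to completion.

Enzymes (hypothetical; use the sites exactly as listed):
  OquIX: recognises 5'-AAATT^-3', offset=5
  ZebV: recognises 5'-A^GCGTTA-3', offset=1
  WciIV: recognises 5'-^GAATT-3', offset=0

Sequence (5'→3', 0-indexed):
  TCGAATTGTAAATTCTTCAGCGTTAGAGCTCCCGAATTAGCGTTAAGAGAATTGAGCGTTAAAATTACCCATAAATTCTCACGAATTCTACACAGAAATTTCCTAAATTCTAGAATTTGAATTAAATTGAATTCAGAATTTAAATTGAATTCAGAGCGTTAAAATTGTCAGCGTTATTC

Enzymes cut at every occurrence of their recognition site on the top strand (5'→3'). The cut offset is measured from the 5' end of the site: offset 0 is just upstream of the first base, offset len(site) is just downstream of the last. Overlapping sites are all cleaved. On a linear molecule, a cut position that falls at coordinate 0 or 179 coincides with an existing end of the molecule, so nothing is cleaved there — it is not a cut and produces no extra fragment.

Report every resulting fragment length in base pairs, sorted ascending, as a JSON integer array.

[2,3,4,5,5,6,6,7,7,9,9,9,9,10,11,11,11,11,12,14,18]

Per-enzyme occurrences:
  OquIX (AAATT, off=5): starts [9, 61, 72, 95, 104, 123, 141, 161] → cuts [14, 66, 77, 100, 109, 128, 146, 166]
  ZebV (AGCGTTA, off=1): starts [18, 38, 54, 154, 169] → cuts [19, 39, 55, 155, 170]
  WciIV (GAATT, off=0): starts [2, 33, 48, 82, 112, 118, 128, 135, 146] → cuts [2, 33, 48, 82, 112, 118, 128, 135, 146]

All cut coordinates (distinct, sorted): [2, 14, 19, 33, 39, 48, 55, 66, 77, 82, 100, 109, 112, 118, 128, 135, 146, 155, 166, 170]

Fragments:
  [0,2): 2 bp
  [2,14): 12 bp
  [14,19): 5 bp
  [19,33): 14 bp
  [33,39): 6 bp
  [39,48): 9 bp
  [48,55): 7 bp
  [55,66): 11 bp
  [66,77): 11 bp
  [77,82): 5 bp
  [82,100): 18 bp
  [100,109): 9 bp
  [109,112): 3 bp
  [112,118): 6 bp
  [118,128): 10 bp
  [128,135): 7 bp
  [135,146): 11 bp
  [146,155): 9 bp
  [155,166): 11 bp
  [166,170): 4 bp
  [170,179): 9 bp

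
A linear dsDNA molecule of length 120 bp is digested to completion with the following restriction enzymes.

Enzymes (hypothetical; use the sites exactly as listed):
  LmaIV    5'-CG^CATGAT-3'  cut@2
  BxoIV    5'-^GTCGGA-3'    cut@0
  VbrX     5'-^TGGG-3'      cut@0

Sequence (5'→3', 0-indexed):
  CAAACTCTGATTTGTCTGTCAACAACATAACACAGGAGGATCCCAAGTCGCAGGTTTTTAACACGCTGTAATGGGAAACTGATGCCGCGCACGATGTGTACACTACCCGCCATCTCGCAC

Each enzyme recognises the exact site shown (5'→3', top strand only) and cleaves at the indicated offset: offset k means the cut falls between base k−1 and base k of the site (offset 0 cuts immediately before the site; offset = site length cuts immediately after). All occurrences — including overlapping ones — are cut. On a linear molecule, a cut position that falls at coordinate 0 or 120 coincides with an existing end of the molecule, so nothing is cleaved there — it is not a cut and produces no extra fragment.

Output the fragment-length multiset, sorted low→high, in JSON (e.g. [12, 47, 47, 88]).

Site scan:
  LmaIV (CGCATGAT, off=2): no sites
  BxoIV (GTCGGA, off=0): no sites
  VbrX (TGGG, off=0): starts [71] → cuts [71]

Pooled cuts: [71]

Fragment lengths:
  [0,71): 71 bp
  [71,120): 49 bp

[49,71]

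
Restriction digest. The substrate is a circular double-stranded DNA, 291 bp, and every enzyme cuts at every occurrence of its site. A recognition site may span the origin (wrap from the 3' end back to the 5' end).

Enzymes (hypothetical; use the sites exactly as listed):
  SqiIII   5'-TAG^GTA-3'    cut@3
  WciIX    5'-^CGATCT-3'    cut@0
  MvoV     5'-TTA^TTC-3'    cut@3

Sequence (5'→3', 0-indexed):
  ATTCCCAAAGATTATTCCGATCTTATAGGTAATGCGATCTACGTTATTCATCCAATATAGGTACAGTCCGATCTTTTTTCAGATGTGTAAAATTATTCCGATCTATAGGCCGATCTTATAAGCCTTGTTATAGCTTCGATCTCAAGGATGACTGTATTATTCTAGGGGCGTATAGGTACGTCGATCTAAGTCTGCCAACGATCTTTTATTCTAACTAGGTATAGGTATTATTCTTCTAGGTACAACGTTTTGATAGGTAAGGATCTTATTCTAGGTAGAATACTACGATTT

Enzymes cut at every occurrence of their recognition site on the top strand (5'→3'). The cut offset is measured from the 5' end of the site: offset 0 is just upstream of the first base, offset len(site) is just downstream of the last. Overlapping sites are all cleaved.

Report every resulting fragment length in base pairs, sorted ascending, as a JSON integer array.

[3,3,6,6,6,6,6,8,9,10,10,11,12,12,12,13,14,16,17,17,18,23,26,27]

Per-enzyme occurrences:
  SqiIII (TAGGTA, off=3): starts [25, 57, 172, 215, 221, 236, 253, 271] → cuts [28, 60, 175, 218, 224, 239, 256, 274]
  WciIX (CGATCT, off=0): starts [17, 34, 68, 98, 110, 136, 181, 198] → cuts [17, 34, 68, 98, 110, 136, 181, 198]
  MvoV (TTATTC, off=3): starts [11, 43, 92, 156, 205, 227, 265, 289] → cuts [1, 14, 46, 95, 159, 208, 230, 268]

Pooled cuts: [1, 14, 17, 28, 34, 46, 60, 68, 95, 98, 110, 136, 159, 175, 181, 198, 208, 218, 224, 230, 239, 256, 268, 274]

Fragments:
  1→14: 13 bp
  14→17: 3 bp
  17→28: 11 bp
  28→34: 6 bp
  34→46: 12 bp
  46→60: 14 bp
  60→68: 8 bp
  68→95: 27 bp
  95→98: 3 bp
  98→110: 12 bp
  110→136: 26 bp
  136→159: 23 bp
  159→175: 16 bp
  175→181: 6 bp
  181→198: 17 bp
  198→208: 10 bp
  208→218: 10 bp
  218→224: 6 bp
  224→230: 6 bp
  230→239: 9 bp
  239→256: 17 bp
  256→268: 12 bp
  268→274: 6 bp
  274→1 (wrap): 291-274+1 = 18 bp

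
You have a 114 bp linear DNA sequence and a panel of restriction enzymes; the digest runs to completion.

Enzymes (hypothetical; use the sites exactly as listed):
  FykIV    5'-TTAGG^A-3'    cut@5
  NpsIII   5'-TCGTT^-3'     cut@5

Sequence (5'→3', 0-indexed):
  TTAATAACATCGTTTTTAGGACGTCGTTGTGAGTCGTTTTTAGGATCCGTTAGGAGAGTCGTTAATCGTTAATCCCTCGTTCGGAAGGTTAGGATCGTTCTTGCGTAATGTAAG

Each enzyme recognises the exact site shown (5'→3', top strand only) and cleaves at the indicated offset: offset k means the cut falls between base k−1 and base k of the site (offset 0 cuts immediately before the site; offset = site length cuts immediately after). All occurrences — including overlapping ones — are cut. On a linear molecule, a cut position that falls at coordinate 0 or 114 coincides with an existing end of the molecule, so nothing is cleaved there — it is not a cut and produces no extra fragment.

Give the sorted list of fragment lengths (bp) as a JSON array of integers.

[6,6,6,7,8,9,10,10,11,12,14,15]

Site scan:
  FykIV (TTAGGA, off=5): starts [15, 39, 49, 88] → cuts [20, 44, 54, 93]
  NpsIII (TCGTT, off=5): starts [9, 23, 33, 58, 65, 76, 94] → cuts [14, 28, 38, 63, 70, 81, 99]

Pooled cuts: [14, 20, 28, 38, 44, 54, 63, 70, 81, 93, 99]

Fragments:
  [0,14): 14 bp
  [14,20): 6 bp
  [20,28): 8 bp
  [28,38): 10 bp
  [38,44): 6 bp
  [44,54): 10 bp
  [54,63): 9 bp
  [63,70): 7 bp
  [70,81): 11 bp
  [81,93): 12 bp
  [93,99): 6 bp
  [99,114): 15 bp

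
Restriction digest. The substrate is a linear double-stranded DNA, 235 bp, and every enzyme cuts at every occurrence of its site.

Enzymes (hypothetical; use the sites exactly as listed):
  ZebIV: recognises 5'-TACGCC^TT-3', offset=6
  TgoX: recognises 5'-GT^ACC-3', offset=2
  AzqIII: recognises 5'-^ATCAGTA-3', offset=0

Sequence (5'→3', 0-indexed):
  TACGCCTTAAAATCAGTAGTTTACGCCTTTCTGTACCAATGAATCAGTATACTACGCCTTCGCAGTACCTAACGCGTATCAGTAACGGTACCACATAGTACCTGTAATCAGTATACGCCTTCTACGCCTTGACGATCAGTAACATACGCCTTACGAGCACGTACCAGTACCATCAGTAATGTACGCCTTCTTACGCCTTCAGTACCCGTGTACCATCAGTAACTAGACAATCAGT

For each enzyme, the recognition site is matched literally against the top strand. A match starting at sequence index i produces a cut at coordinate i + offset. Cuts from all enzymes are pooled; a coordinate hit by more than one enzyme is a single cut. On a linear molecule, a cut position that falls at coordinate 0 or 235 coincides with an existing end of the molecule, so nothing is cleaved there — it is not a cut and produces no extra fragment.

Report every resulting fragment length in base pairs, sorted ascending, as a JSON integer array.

Scan for sites:
  ZebIV TACGCCTT/6: at [0, 21, 52, 113, 122, 144, 181, 191] ⇒ [6, 27, 58, 119, 128, 150, 187, 197]
  TgoX GTACC/2: at [32, 64, 87, 97, 160, 166, 201, 209] ⇒ [34, 66, 89, 99, 162, 168, 203, 211]
  AzqIII ATCAGTA/0: at [11, 42, 77, 106, 134, 171, 214] ⇒ [11, 42, 77, 106, 134, 171, 214]

Pooled cuts: [6, 11, 27, 34, 42, 58, 66, 77, 89, 99, 106, 119, 128, 134, 150, 162, 168, 171, 187, 197, 203, 211, 214]

Fragment lengths:
  [0,6): 6 bp
  [6,11): 5 bp
  [11,27): 16 bp
  [27,34): 7 bp
  [34,42): 8 bp
  [42,58): 16 bp
  [58,66): 8 bp
  [66,77): 11 bp
  [77,89): 12 bp
  [89,99): 10 bp
  [99,106): 7 bp
  [106,119): 13 bp
  [119,128): 9 bp
  [128,134): 6 bp
  [134,150): 16 bp
  [150,162): 12 bp
  [162,168): 6 bp
  [168,171): 3 bp
  [171,187): 16 bp
  [187,197): 10 bp
  [197,203): 6 bp
  [203,211): 8 bp
  [211,214): 3 bp
  [214,235): 21 bp

[3,3,5,6,6,6,6,7,7,8,8,8,9,10,10,11,12,12,13,16,16,16,16,21]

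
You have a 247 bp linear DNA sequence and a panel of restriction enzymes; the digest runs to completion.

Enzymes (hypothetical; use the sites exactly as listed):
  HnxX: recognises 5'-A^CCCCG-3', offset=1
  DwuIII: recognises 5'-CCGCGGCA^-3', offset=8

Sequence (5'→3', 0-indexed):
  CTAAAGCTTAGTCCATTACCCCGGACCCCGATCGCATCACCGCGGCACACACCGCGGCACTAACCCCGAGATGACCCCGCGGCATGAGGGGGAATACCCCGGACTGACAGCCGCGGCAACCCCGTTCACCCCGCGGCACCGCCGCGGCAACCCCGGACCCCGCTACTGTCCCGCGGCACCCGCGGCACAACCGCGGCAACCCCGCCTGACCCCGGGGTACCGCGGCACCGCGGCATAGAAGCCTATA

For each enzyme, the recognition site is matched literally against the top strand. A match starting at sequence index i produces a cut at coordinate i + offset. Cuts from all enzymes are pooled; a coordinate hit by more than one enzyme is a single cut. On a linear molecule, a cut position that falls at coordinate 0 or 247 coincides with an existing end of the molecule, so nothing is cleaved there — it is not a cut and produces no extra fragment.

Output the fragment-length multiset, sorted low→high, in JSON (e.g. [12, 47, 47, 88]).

Per-enzyme occurrences:
  HnxX (ACCCCG, off=1): starts [17, 24, 62, 73, 95, 118, 127, 149, 156, 198, 208] → cuts [18, 25, 63, 74, 96, 119, 128, 150, 157, 199, 209]
  DwuIII (CCGCGGCA, off=8): starts [39, 51, 76, 110, 130, 141, 170, 179, 190, 219, 227] → cuts [47, 59, 84, 118, 138, 149, 178, 187, 198, 227, 235]

All cut coordinates (distinct, sorted): [18, 25, 47, 59, 63, 74, 84, 96, 118, 119, 128, 138, 149, 150, 157, 178, 187, 198, 199, 209, 227, 235]

Fragments:
  [0,18): 18 bp
  [18,25): 7 bp
  [25,47): 22 bp
  [47,59): 12 bp
  [59,63): 4 bp
  [63,74): 11 bp
  [74,84): 10 bp
  [84,96): 12 bp
  [96,118): 22 bp
  [118,119): 1 bp
  [119,128): 9 bp
  [128,138): 10 bp
  [138,149): 11 bp
  [149,150): 1 bp
  [150,157): 7 bp
  [157,178): 21 bp
  [178,187): 9 bp
  [187,198): 11 bp
  [198,199): 1 bp
  [199,209): 10 bp
  [209,227): 18 bp
  [227,235): 8 bp
  [235,247): 12 bp

[1,1,1,4,7,7,8,9,9,10,10,10,11,11,11,12,12,12,18,18,21,22,22]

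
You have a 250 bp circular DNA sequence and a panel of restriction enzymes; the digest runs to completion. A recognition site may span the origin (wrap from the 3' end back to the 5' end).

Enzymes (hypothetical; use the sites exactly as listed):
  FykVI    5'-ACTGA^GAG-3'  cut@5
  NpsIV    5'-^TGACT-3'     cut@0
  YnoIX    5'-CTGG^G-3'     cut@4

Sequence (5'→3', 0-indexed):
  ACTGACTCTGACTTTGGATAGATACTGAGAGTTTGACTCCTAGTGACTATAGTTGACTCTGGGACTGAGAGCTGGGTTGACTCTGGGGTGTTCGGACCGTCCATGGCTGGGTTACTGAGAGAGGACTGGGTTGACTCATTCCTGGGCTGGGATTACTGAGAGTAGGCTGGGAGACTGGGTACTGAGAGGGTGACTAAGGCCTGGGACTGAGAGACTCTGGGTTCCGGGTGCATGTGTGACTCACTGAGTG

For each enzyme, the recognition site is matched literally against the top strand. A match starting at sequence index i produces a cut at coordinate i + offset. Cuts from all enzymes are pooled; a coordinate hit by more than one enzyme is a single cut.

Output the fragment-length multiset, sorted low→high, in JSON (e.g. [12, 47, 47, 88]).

[2,2,4,5,5,5,6,6,6,7,7,8,8,9,9,9,10,10,10,11,11,12,14,14,16,20,24]

Scan for sites:
  FykVI (ACTGAGAG, off=5): starts [23, 63, 113, 154, 180, 205] → cuts [28, 68, 118, 159, 185, 210]
  NpsIV (TGACT, off=0): starts [2, 8, 33, 43, 53, 77, 131, 190, 236, 248] → cuts [2, 8, 33, 43, 53, 77, 131, 190, 236, 248]
  YnoIX (CTGGG, off=4): starts [58, 71, 82, 106, 125, 141, 146, 166, 174, 200, 216] → cuts [62, 75, 86, 110, 129, 145, 150, 170, 178, 204, 220]

Pooled cuts: [2, 8, 28, 33, 43, 53, 62, 68, 75, 77, 86, 110, 118, 129, 131, 145, 150, 159, 170, 178, 185, 190, 204, 210, 220, 236, 248]

Fragment lengths:
  2→8: 6 bp
  8→28: 20 bp
  28→33: 5 bp
  33→43: 10 bp
  43→53: 10 bp
  53→62: 9 bp
  62→68: 6 bp
  68→75: 7 bp
  75→77: 2 bp
  77→86: 9 bp
  86→110: 24 bp
  110→118: 8 bp
  118→129: 11 bp
  129→131: 2 bp
  131→145: 14 bp
  145→150: 5 bp
  150→159: 9 bp
  159→170: 11 bp
  170→178: 8 bp
  178→185: 7 bp
  185→190: 5 bp
  190→204: 14 bp
  204→210: 6 bp
  210→220: 10 bp
  220→236: 16 bp
  236→248: 12 bp
  248→2 (wrap): 250-248+2 = 4 bp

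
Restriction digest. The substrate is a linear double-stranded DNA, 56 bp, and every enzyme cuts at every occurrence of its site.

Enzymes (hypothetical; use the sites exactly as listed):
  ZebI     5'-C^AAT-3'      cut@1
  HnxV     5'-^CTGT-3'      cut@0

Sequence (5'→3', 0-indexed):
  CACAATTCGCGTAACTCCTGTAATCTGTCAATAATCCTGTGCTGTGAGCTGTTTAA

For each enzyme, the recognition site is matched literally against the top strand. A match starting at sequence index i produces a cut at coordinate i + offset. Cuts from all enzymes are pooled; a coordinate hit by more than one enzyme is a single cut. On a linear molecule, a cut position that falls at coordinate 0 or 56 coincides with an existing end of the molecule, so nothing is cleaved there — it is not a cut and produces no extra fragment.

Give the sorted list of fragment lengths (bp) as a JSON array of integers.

Scan for sites:
  ZebI CAAT/1: at [2, 28] ⇒ [3, 29]
  HnxV CTGT/0: at [17, 24, 36, 41, 48] ⇒ [17, 24, 36, 41, 48]

Pooled cuts: [3, 17, 24, 29, 36, 41, 48]

Fragments:
  [0,3): 3 bp
  [3,17): 14 bp
  [17,24): 7 bp
  [24,29): 5 bp
  [29,36): 7 bp
  [36,41): 5 bp
  [41,48): 7 bp
  [48,56): 8 bp

[3,5,5,7,7,7,8,14]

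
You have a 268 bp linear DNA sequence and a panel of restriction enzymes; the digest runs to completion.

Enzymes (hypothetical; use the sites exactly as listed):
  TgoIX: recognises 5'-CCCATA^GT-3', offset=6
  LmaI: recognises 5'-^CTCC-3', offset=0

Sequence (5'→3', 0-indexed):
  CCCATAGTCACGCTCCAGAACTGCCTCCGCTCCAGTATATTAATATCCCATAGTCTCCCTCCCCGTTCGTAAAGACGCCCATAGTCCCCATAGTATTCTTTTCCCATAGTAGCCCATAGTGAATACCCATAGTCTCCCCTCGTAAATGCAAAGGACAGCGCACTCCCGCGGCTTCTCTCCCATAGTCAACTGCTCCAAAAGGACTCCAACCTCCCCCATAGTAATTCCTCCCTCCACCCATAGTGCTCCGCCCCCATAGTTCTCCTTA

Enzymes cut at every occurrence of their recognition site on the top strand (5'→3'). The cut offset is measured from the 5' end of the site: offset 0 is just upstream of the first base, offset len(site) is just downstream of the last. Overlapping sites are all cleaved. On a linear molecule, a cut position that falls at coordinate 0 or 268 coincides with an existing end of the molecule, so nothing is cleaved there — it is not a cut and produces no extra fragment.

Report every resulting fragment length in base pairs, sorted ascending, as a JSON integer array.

[2,2,3,3,4,4,5,6,6,7,7,7,8,8,9,10,10,11,11,12,13,13,14,16,23,25,29]

Scan for sites:
  TgoIX (CCCATAGT, off=6): starts [0, 46, 77, 86, 102, 112, 125, 178, 214, 236, 252] → cuts [6, 52, 83, 92, 108, 118, 131, 184, 220, 242, 258]
  LmaI (CTCC, off=0): starts [12, 24, 29, 54, 58, 133, 162, 176, 192, 203, 210, 227, 231, 245, 261] → cuts [12, 24, 29, 54, 58, 133, 162, 176, 192, 203, 210, 227, 231, 245, 261]

Pooled cuts: [6, 12, 24, 29, 52, 54, 58, 83, 92, 108, 118, 131, 133, 162, 176, 184, 192, 203, 210, 220, 227, 231, 242, 245, 258, 261]

Fragment lengths:
  [0,6): 6 bp
  [6,12): 6 bp
  [12,24): 12 bp
  [24,29): 5 bp
  [29,52): 23 bp
  [52,54): 2 bp
  [54,58): 4 bp
  [58,83): 25 bp
  [83,92): 9 bp
  [92,108): 16 bp
  [108,118): 10 bp
  [118,131): 13 bp
  [131,133): 2 bp
  [133,162): 29 bp
  [162,176): 14 bp
  [176,184): 8 bp
  [184,192): 8 bp
  [192,203): 11 bp
  [203,210): 7 bp
  [210,220): 10 bp
  [220,227): 7 bp
  [227,231): 4 bp
  [231,242): 11 bp
  [242,245): 3 bp
  [245,258): 13 bp
  [258,261): 3 bp
  [261,268): 7 bp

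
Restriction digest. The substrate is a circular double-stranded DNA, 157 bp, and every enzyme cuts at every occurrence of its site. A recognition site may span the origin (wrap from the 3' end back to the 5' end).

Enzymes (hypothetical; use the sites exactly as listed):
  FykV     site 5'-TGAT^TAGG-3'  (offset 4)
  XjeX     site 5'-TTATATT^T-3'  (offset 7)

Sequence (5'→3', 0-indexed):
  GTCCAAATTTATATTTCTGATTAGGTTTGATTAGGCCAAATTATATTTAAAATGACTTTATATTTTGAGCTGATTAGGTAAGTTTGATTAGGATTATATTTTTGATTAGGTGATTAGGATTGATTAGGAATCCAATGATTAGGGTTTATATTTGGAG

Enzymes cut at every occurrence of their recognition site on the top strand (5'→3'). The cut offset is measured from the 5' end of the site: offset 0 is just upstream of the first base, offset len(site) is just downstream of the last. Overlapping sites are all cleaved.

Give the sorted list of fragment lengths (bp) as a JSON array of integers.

Scan for sites:
  FykV (TGATTAGG, off=4): starts [17, 27, 70, 84, 102, 110, 120, 135] → cuts [21, 31, 74, 88, 106, 114, 124, 139]
  XjeX (TTATATTT, off=7): starts [8, 40, 57, 93, 145] → cuts [15, 47, 64, 100, 152]

Pooled cuts: [15, 21, 31, 47, 64, 74, 88, 100, 106, 114, 124, 139, 152]

Fragments:
  15→21: 6 bp
  21→31: 10 bp
  31→47: 16 bp
  47→64: 17 bp
  64→74: 10 bp
  74→88: 14 bp
  88→100: 12 bp
  100→106: 6 bp
  106→114: 8 bp
  114→124: 10 bp
  124→139: 15 bp
  139→152: 13 bp
  152→15 (wrap): 157-152+15 = 20 bp

[6,6,8,10,10,10,12,13,14,15,16,17,20]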